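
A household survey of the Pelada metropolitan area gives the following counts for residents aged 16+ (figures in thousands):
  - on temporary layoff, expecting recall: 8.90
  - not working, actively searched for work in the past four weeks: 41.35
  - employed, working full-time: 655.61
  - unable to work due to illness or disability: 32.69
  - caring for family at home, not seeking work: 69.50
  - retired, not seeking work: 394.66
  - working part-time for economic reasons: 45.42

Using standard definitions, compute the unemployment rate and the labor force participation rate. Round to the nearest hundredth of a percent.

Unemployment rate ≈ 6.69%; labor force participation rate ≈ 60.19%.

Employed = 655.61 + 45.42 = 701.03 thousand (anyone who worked, including part-time for economic reasons, counts as employed).
Unemployed = 8.90 + 41.35 = 50.25 thousand (jobless and actively searching, or on temporary layoff).
Labor force = 701.03 + 50.25 = 751.28 thousand.
Not in labor force = 32.69 + 69.50 + 394.66 = 496.85 thousand (those not working and not actively searching are outside the labor force).
Civilian working-age population = 751.28 + 496.85 = 1,248.13 thousand.
Unemployment rate = 50.25 / 751.28 = 6.69%.
Labor force participation rate = 751.28 / 1,248.13 = 60.19%.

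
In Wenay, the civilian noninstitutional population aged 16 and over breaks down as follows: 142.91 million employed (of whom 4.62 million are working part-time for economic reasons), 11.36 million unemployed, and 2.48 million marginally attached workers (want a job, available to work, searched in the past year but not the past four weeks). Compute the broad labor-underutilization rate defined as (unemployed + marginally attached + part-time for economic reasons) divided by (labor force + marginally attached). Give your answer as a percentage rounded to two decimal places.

Labor force = 142.91 + 11.36 = 154.27 million.
Numerator = 11.36 + 2.48 + 4.62 = 18.46 million.
Denominator = 154.27 + 2.48 = 156.75 million.
Broad rate = 18.46 / 156.75 = 11.78%.

Broad underutilization rate ≈ 11.78%.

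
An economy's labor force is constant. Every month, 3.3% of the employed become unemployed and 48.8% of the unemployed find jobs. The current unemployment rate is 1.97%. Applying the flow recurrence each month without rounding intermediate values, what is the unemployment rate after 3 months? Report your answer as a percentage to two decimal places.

With a fixed labor force, u_{t+1} = u_t + s·(1−u_t) − f·u_t = u_t·(1−s−f) + s.
Here 1−s−f = 0.479 and s = 0.033.
u_1 = 0.019700 × 0.479 + 0.033 = 0.042436.
u_2 = 0.042436 × 0.479 + 0.033 = 0.053327.
u_3 = 0.053327 × 0.479 + 0.033 = 0.058544.

Unemployment rate after three months ≈ 5.85%.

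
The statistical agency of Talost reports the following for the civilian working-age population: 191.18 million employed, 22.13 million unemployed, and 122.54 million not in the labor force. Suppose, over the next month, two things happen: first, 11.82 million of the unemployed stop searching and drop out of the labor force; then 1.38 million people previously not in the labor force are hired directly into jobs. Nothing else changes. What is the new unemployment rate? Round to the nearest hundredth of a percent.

Initially, labor force = 191.18 + 22.13 = 213.31 million, so u = 22.13/213.31 = 10.37%.
After the first change, unemployed and labor force both fall by 11.82 → E = 191.18, U = 10.31, labor force = 201.49 million.
After the second change, employed and labor force both rise by 1.38; unemployed unchanged → E = 192.56, U = 10.31, labor force = 202.87 million.
New unemployment rate = 10.31 / 202.87 = 5.08%.

New unemployment rate ≈ 5.08%.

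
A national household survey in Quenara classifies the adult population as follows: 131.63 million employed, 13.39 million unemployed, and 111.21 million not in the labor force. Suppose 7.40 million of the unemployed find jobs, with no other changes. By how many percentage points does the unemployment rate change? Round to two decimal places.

The unemployment rate changes by −5.10 percentage points.

Initially, labor force = 131.63 + 13.39 = 145.02 million, so u = 13.39/145.02 = 9.23%.
After the change, unemployed falls and employed rises by 7.40; labor force unchanged → E = 139.03, U = 5.99, labor force = 145.02 million.
New unemployment rate = 5.99 / 145.02 = 4.13%.
Change = 4.13% − 9.23% = −5.10 percentage points.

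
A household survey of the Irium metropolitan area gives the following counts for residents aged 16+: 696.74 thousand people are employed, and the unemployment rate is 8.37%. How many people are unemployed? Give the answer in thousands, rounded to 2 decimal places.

Let U be the number unemployed. The labor force is E + U, and U/(E+U) = 0.0837.
So U = 0.0837 × 696.74 / (1 − 0.0837) = 58.3171 / 0.9163 ≈ 63.64 thousand.

About 63.64 thousand are unemployed.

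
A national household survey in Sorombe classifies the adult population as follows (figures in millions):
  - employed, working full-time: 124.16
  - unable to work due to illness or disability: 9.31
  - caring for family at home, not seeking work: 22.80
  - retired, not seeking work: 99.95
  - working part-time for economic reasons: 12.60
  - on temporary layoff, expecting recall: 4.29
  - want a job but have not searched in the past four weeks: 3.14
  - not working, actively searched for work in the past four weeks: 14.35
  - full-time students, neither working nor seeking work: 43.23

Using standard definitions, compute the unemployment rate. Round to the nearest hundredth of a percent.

Employed = 124.16 + 12.60 = 136.76 million (anyone who worked, including part-time for economic reasons, counts as employed).
Unemployed = 4.29 + 14.35 = 18.64 million (jobless and actively searching, or on temporary layoff).
Labor force = 136.76 + 18.64 = 155.40 million.
Unemployment rate = 18.64 / 155.40 = 11.99%.

Unemployment rate ≈ 11.99%.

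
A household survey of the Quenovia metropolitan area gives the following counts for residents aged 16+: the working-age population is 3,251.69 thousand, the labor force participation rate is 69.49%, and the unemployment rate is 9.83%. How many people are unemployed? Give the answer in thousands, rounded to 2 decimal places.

About 222.12 thousand are unemployed.

Labor force = 0.6949 × 3,251.69 = 2,259.60 thousand.
Unemployed = 0.0983 × 2,259.60 ≈ 222.12 thousand.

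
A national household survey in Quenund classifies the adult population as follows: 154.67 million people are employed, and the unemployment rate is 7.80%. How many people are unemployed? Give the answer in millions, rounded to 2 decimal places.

About 13.08 million are unemployed.

Let U be the number unemployed. The labor force is E + U, and U/(E+U) = 0.0780.
So U = 0.0780 × 154.67 / (1 − 0.0780) = 12.0643 / 0.9220 ≈ 13.08 million.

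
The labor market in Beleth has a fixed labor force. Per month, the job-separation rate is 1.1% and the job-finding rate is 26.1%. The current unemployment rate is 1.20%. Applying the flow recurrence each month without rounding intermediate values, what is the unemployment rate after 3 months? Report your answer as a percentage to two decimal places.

With a fixed labor force, u_{t+1} = u_t + s·(1−u_t) − f·u_t = u_t·(1−s−f) + s.
Here 1−s−f = 0.728 and s = 0.011.
u_1 = 0.012000 × 0.728 + 0.011 = 0.019736.
u_2 = 0.019736 × 0.728 + 0.011 = 0.025368.
u_3 = 0.025368 × 0.728 + 0.011 = 0.029468.

Unemployment rate after three months ≈ 2.95%.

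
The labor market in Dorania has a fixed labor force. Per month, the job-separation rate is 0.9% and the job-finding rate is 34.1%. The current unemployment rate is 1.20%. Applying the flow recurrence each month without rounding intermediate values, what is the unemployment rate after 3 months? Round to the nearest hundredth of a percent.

With a fixed labor force, u_{t+1} = u_t + s·(1−u_t) − f·u_t = u_t·(1−s−f) + s.
Here 1−s−f = 0.650 and s = 0.009.
u_1 = 0.012000 × 0.650 + 0.009 = 0.016800.
u_2 = 0.016800 × 0.650 + 0.009 = 0.019920.
u_3 = 0.019920 × 0.650 + 0.009 = 0.021948.

Unemployment rate after three months ≈ 2.19%.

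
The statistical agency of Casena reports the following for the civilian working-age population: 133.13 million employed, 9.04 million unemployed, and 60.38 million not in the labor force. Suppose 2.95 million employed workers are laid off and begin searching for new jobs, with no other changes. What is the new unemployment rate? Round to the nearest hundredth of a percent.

New unemployment rate ≈ 8.43%.

Initially, labor force = 133.13 + 9.04 = 142.17 million, so u = 9.04/142.17 = 6.36%.
After the change, employed falls and unemployed rises by 2.95; labor force unchanged → E = 130.18, U = 11.99, labor force = 142.17 million.
New unemployment rate = 11.99 / 142.17 = 8.43%.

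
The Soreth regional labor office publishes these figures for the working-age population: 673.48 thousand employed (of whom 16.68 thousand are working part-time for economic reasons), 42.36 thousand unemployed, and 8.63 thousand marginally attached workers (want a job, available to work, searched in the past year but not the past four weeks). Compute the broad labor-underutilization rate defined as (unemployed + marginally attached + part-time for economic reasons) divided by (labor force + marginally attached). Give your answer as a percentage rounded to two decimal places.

Labor force = 673.48 + 42.36 = 715.84 thousand.
Numerator = 42.36 + 8.63 + 16.68 = 67.67 thousand.
Denominator = 715.84 + 8.63 = 724.47 thousand.
Broad rate = 67.67 / 724.47 = 9.34%.

Broad underutilization rate ≈ 9.34%.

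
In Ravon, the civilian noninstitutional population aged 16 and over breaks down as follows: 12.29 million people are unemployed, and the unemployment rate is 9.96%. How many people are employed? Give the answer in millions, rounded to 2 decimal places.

Labor force = U / u = 12.29 / 0.0996 ≈ 123.39 million.
Employed = labor force − unemployed = 123.39 − 12.29 = 111.10 million.

About 111.10 million are employed.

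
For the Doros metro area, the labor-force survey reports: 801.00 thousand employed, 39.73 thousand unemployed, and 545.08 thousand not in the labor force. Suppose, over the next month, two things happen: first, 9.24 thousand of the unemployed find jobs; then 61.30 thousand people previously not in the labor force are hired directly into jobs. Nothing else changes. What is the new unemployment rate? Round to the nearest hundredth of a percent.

New unemployment rate ≈ 3.38%.

Initially, labor force = 801.00 + 39.73 = 840.73 thousand, so u = 39.73/840.73 = 4.73%.
After the first change, unemployed falls and employed rises by 9.24; labor force unchanged → E = 810.24, U = 30.49, labor force = 840.73 thousand.
After the second change, employed and labor force both rise by 61.30; unemployed unchanged → E = 871.54, U = 30.49, labor force = 902.03 thousand.
New unemployment rate = 30.49 / 902.03 = 3.38%.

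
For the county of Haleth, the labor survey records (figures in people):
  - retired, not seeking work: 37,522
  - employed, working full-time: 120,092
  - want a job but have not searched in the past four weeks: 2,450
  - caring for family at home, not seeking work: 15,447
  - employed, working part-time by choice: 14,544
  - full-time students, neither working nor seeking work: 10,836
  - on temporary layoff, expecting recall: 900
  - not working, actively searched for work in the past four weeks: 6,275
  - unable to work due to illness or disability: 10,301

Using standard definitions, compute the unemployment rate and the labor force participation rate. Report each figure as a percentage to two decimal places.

Employed = 120,092 + 14,544 = 134,636.
Unemployed = 900 + 6,275 = 7,175 (jobless and actively searching, or on temporary layoff).
Labor force = 134,636 + 7,175 = 141,811.
Not in labor force = 37,522 + 2,450 + 15,447 + 10,836 + 10,301 = 76,556 (those not working and not actively searching are outside the labor force — including those who want a job but have given up searching).
Civilian working-age population = 141,811 + 76,556 = 218,367.
Unemployment rate = 7,175 / 141,811 = 5.06%.
Labor force participation rate = 141,811 / 218,367 = 64.94%.

Unemployment rate ≈ 5.06%; labor force participation rate ≈ 64.94%.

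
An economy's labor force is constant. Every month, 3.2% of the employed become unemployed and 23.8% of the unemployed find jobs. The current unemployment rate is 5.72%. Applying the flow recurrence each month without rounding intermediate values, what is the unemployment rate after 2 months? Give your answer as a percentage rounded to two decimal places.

With a fixed labor force, u_{t+1} = u_t + s·(1−u_t) − f·u_t = u_t·(1−s−f) + s.
Here 1−s−f = 0.730 and s = 0.032.
u_1 = 0.057200 × 0.730 + 0.032 = 0.073756.
u_2 = 0.073756 × 0.730 + 0.032 = 0.085842.

Unemployment rate after two months ≈ 8.58%.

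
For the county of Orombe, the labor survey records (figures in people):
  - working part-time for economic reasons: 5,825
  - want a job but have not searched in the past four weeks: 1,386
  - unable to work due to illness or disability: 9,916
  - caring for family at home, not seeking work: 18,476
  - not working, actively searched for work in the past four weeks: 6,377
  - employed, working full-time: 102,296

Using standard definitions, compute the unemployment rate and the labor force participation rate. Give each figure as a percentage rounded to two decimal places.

Employed = 5,825 + 102,296 = 108,121 (anyone who worked, including part-time for economic reasons, counts as employed).
Unemployed = 6,377.
Labor force = 108,121 + 6,377 = 114,498.
Not in labor force = 1,386 + 9,916 + 18,476 = 29,778 (those not working and not actively searching are outside the labor force — including those who want a job but have given up searching).
Civilian working-age population = 114,498 + 29,778 = 144,276.
Unemployment rate = 6,377 / 114,498 = 5.57%.
Labor force participation rate = 114,498 / 144,276 = 79.36%.

Unemployment rate ≈ 5.57%; labor force participation rate ≈ 79.36%.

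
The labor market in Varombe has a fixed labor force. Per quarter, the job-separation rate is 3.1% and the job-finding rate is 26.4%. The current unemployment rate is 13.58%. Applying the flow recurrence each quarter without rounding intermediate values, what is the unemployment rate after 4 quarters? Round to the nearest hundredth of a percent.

Unemployment rate after four quarters ≈ 11.27%.

With a fixed labor force, u_{t+1} = u_t + s·(1−u_t) − f·u_t = u_t·(1−s−f) + s.
Here 1−s−f = 0.705 and s = 0.031.
u_1 = 0.135800 × 0.705 + 0.031 = 0.126739.
u_2 = 0.126739 × 0.705 + 0.031 = 0.120351.
u_3 = 0.120351 × 0.705 + 0.031 = 0.115847.
u_4 = 0.115847 × 0.705 + 0.031 = 0.112672.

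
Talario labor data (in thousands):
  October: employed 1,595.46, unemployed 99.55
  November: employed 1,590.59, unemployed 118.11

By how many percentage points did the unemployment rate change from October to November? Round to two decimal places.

October: labor force = 1,595.46 + 99.55 = 1,695.01; u = 99.55/1,695.01 = 5.87%.
November: labor force = 1,590.59 + 118.11 = 1,708.70; u = 118.11/1,708.70 = 6.91%.
Change = 6.91% − 5.87% = +1.04 pp.

The unemployment rate changed by +1.04 percentage points.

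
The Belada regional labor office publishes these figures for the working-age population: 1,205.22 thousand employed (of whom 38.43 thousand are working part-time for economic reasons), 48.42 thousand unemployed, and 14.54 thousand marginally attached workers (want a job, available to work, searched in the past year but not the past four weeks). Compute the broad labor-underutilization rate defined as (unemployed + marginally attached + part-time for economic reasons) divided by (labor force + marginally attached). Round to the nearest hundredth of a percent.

Labor force = 1,205.22 + 48.42 = 1,253.64 thousand.
Numerator = 48.42 + 14.54 + 38.43 = 101.39 thousand.
Denominator = 1,253.64 + 14.54 = 1,268.18 thousand.
Broad rate = 101.39 / 1,268.18 = 7.99%.

Broad underutilization rate ≈ 7.99%.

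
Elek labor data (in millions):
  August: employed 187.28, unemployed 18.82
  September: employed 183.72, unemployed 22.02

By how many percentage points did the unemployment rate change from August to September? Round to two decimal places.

The unemployment rate changed by +1.57 percentage points.

August: labor force = 187.28 + 18.82 = 206.10; u = 18.82/206.10 = 9.13%.
September: labor force = 183.72 + 22.02 = 205.74; u = 22.02/205.74 = 10.70%.
Change = 10.70% − 9.13% = +1.57 pp.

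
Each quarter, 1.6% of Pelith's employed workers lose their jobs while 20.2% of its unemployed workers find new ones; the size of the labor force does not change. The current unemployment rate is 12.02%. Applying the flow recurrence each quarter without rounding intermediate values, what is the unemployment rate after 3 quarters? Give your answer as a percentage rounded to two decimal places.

Unemployment rate after three quarters ≈ 9.58%.

With a fixed labor force, u_{t+1} = u_t + s·(1−u_t) − f·u_t = u_t·(1−s−f) + s.
Here 1−s−f = 0.782 and s = 0.016.
u_1 = 0.120200 × 0.782 + 0.016 = 0.109996.
u_2 = 0.109996 × 0.782 + 0.016 = 0.102017.
u_3 = 0.102017 × 0.782 + 0.016 = 0.095777.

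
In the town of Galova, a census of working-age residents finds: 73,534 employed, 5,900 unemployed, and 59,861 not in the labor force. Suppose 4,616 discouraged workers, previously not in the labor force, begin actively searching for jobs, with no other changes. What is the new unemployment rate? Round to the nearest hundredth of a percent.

New unemployment rate ≈ 12.51%.

Initially, labor force = 73,534 + 5,900 = 79,434, so u = 5,900/79,434 = 7.43%.
After the change, unemployed and labor force both rise by 4,616 → E = 73,534, U = 10,516, labor force = 84,050.
New unemployment rate = 10,516 / 84,050 = 12.51%.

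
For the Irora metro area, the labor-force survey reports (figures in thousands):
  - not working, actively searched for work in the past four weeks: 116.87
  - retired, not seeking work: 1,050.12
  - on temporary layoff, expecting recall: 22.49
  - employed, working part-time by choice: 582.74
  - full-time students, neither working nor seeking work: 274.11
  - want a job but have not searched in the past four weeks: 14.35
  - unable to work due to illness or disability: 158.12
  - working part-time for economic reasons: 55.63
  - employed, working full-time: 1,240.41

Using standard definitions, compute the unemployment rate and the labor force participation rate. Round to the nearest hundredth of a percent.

Unemployment rate ≈ 6.91%; labor force participation rate ≈ 57.42%.

Employed = 582.74 + 55.63 + 1,240.41 = 1,878.78 thousand (anyone who worked, including part-time for economic reasons, counts as employed).
Unemployed = 116.87 + 22.49 = 139.36 thousand (jobless and actively searching, or on temporary layoff).
Labor force = 1,878.78 + 139.36 = 2,018.14 thousand.
Not in labor force = 1,050.12 + 274.11 + 14.35 + 158.12 = 1,496.70 thousand (those not working and not actively searching are outside the labor force — including those who want a job but have given up searching).
Civilian working-age population = 2,018.14 + 1,496.70 = 3,514.84 thousand.
Unemployment rate = 139.36 / 2,018.14 = 6.91%.
Labor force participation rate = 2,018.14 / 3,514.84 = 57.42%.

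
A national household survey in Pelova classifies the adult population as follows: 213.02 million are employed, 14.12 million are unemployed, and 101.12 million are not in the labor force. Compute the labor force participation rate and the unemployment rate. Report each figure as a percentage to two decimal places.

Labor force participation rate ≈ 69.20%; unemployment rate ≈ 6.22%.

Labor force = employed + unemployed = 213.02 + 14.12 = 227.14 million.
Working-age population = 227.14 + 101.12 = 328.26 million.
Unemployment rate = 14.12 / 227.14 = 6.22%.
Labor force participation rate = 227.14 / 328.26 = 69.20%.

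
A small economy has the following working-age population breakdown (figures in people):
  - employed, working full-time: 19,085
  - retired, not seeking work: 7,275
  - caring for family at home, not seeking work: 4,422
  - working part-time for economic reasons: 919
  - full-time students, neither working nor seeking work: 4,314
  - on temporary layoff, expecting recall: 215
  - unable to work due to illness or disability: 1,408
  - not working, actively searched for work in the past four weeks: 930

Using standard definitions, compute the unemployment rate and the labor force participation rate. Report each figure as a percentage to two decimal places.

Unemployment rate ≈ 5.41%; labor force participation rate ≈ 54.84%.

Employed = 19,085 + 919 = 20,004 (anyone who worked, including part-time for economic reasons, counts as employed).
Unemployed = 215 + 930 = 1,145 (jobless and actively searching, or on temporary layoff).
Labor force = 20,004 + 1,145 = 21,149.
Not in labor force = 7,275 + 4,422 + 4,314 + 1,408 = 17,419 (those not working and not actively searching are outside the labor force).
Civilian working-age population = 21,149 + 17,419 = 38,568.
Unemployment rate = 1,145 / 21,149 = 5.41%.
Labor force participation rate = 21,149 / 38,568 = 54.84%.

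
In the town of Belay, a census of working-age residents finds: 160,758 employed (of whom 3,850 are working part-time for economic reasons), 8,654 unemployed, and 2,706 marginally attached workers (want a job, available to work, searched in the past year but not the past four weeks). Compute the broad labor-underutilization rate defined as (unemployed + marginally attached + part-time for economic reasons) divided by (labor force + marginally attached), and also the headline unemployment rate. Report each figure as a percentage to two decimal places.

Broad underutilization rate ≈ 8.84%; headline unemployment rate ≈ 5.11%.

Labor force = 160,758 + 8,654 = 169,412.
Numerator = 8,654 + 2,706 + 3,850 = 15,210.
Denominator = 169,412 + 2,706 = 172,118.
Broad rate = 15,210 / 172,118 = 8.84%.
Headline unemployment rate = 8,654 / 169,412 = 5.11%.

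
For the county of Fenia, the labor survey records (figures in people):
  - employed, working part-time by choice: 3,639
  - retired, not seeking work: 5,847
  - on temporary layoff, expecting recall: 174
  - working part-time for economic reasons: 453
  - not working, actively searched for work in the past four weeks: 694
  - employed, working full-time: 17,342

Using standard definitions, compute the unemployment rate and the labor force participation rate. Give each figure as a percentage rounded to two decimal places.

Unemployment rate ≈ 3.89%; labor force participation rate ≈ 79.23%.

Employed = 3,639 + 453 + 17,342 = 21,434 (anyone who worked, including part-time for economic reasons, counts as employed).
Unemployed = 174 + 694 = 868 (jobless and actively searching, or on temporary layoff).
Labor force = 21,434 + 868 = 22,302.
Not in labor force = 5,847 (those not working and not actively searching are outside the labor force).
Civilian working-age population = 22,302 + 5,847 = 28,149.
Unemployment rate = 868 / 22,302 = 3.89%.
Labor force participation rate = 22,302 / 28,149 = 79.23%.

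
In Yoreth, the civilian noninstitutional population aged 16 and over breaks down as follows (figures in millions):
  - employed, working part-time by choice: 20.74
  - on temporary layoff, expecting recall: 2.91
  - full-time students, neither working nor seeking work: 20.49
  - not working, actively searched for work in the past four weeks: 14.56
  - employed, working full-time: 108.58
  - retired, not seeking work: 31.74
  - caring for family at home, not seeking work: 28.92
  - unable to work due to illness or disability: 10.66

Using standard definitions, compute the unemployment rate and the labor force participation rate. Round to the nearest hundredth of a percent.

Employed = 20.74 + 108.58 = 129.32 million.
Unemployed = 2.91 + 14.56 = 17.47 million (jobless and actively searching, or on temporary layoff).
Labor force = 129.32 + 17.47 = 146.79 million.
Not in labor force = 20.49 + 31.74 + 28.92 + 10.66 = 91.81 million (those not working and not actively searching are outside the labor force).
Civilian working-age population = 146.79 + 91.81 = 238.60 million.
Unemployment rate = 17.47 / 146.79 = 11.90%.
Labor force participation rate = 146.79 / 238.60 = 61.52%.

Unemployment rate ≈ 11.90%; labor force participation rate ≈ 61.52%.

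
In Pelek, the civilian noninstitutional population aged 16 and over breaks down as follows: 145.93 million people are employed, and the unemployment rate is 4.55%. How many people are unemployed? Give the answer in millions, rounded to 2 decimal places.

Let U be the number unemployed. The labor force is E + U, and U/(E+U) = 0.0455.
So U = 0.0455 × 145.93 / (1 − 0.0455) = 6.6398 / 0.9545 ≈ 6.96 million.

About 6.96 million are unemployed.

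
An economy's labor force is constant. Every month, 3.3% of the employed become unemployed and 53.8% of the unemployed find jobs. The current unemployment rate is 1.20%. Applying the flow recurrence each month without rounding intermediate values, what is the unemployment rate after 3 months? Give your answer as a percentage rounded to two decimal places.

With a fixed labor force, u_{t+1} = u_t + s·(1−u_t) − f·u_t = u_t·(1−s−f) + s.
Here 1−s−f = 0.429 and s = 0.033.
u_1 = 0.012000 × 0.429 + 0.033 = 0.038148.
u_2 = 0.038148 × 0.429 + 0.033 = 0.049365.
u_3 = 0.049365 × 0.429 + 0.033 = 0.054178.

Unemployment rate after three months ≈ 5.42%.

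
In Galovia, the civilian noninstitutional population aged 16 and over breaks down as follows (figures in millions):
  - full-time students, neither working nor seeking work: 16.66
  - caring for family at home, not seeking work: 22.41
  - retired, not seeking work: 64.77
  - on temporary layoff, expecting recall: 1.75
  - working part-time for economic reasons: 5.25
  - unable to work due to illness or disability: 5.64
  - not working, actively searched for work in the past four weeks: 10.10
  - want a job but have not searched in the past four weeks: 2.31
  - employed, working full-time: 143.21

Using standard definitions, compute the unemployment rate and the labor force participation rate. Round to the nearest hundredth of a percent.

Employed = 5.25 + 143.21 = 148.46 million (anyone who worked, including part-time for economic reasons, counts as employed).
Unemployed = 1.75 + 10.10 = 11.85 million (jobless and actively searching, or on temporary layoff).
Labor force = 148.46 + 11.85 = 160.31 million.
Not in labor force = 16.66 + 22.41 + 64.77 + 5.64 + 2.31 = 111.79 million (those not working and not actively searching are outside the labor force — including those who want a job but have given up searching).
Civilian working-age population = 160.31 + 111.79 = 272.10 million.
Unemployment rate = 11.85 / 160.31 = 7.39%.
Labor force participation rate = 160.31 / 272.10 = 58.92%.

Unemployment rate ≈ 7.39%; labor force participation rate ≈ 58.92%.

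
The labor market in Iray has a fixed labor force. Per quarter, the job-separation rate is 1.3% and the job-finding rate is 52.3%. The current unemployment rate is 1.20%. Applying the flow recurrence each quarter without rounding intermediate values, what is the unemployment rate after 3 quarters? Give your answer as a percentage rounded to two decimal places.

Unemployment rate after three quarters ≈ 2.30%.

With a fixed labor force, u_{t+1} = u_t + s·(1−u_t) − f·u_t = u_t·(1−s−f) + s.
Here 1−s−f = 0.464 and s = 0.013.
u_1 = 0.012000 × 0.464 + 0.013 = 0.018568.
u_2 = 0.018568 × 0.464 + 0.013 = 0.021616.
u_3 = 0.021616 × 0.464 + 0.013 = 0.023030.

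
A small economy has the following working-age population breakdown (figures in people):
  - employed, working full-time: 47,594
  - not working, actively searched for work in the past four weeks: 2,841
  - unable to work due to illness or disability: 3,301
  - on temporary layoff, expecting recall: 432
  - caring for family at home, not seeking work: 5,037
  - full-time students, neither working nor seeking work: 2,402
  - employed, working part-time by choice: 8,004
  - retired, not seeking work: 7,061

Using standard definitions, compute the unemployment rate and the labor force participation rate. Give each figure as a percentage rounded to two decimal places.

Employed = 47,594 + 8,004 = 55,598.
Unemployed = 2,841 + 432 = 3,273 (jobless and actively searching, or on temporary layoff).
Labor force = 55,598 + 3,273 = 58,871.
Not in labor force = 3,301 + 5,037 + 2,402 + 7,061 = 17,801 (those not working and not actively searching are outside the labor force).
Civilian working-age population = 58,871 + 17,801 = 76,672.
Unemployment rate = 3,273 / 58,871 = 5.56%.
Labor force participation rate = 58,871 / 76,672 = 76.78%.

Unemployment rate ≈ 5.56%; labor force participation rate ≈ 76.78%.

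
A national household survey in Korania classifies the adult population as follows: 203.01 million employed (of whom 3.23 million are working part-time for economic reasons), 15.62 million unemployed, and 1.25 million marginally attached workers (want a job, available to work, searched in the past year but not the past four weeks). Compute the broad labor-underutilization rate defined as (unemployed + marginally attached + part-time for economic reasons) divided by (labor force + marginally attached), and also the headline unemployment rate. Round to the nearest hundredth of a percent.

Broad underutilization rate ≈ 9.14%; headline unemployment rate ≈ 7.14%.

Labor force = 203.01 + 15.62 = 218.63 million.
Numerator = 15.62 + 1.25 + 3.23 = 20.10 million.
Denominator = 218.63 + 1.25 = 219.88 million.
Broad rate = 20.10 / 219.88 = 9.14%.
Headline unemployment rate = 15.62 / 218.63 = 7.14%.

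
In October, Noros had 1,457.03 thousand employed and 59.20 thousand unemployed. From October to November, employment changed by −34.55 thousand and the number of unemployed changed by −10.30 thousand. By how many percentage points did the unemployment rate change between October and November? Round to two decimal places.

October: labor force = 1,457.03 + 59.20 = 1,516.23; u = 59.20/1,516.23 = 3.90%.
November: labor force = 1,422.48 + 48.90 = 1,471.38; u = 48.90/1,471.38 = 3.32%.
Change = 3.32% − 3.90% = −0.58 pp.

The unemployment rate changed by −0.58 percentage points.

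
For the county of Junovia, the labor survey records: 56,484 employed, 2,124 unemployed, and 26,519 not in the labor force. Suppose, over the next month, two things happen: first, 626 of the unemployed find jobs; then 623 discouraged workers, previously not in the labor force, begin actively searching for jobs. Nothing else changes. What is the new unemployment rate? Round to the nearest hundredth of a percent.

New unemployment rate ≈ 3.58%.

Initially, labor force = 56,484 + 2,124 = 58,608, so u = 2,124/58,608 = 3.62%.
After the first change, unemployed falls and employed rises by 626; labor force unchanged → E = 57,110, U = 1,498, labor force = 58,608.
After the second change, unemployed and labor force both rise by 623 → E = 57,110, U = 2,121, labor force = 59,231.
New unemployment rate = 2,121 / 59,231 = 3.58%.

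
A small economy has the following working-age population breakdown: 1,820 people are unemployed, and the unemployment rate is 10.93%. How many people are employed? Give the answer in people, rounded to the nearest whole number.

Labor force = U / u = 1,820 / 0.1093 ≈ 16,651.
Employed = labor force − unemployed = 16,651 − 1,820 = 14,831.

About 14,831 are employed.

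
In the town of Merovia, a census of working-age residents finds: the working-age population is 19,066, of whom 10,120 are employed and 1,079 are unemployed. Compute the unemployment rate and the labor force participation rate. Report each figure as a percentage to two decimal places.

Unemployment rate ≈ 9.63%; labor force participation rate ≈ 58.74%.

Labor force = employed + unemployed = 10,120 + 1,079 = 11,199.
Unemployment rate = 1,079 / 11,199 = 9.63%.
Labor force participation rate = 11,199 / 19,066 = 58.74%.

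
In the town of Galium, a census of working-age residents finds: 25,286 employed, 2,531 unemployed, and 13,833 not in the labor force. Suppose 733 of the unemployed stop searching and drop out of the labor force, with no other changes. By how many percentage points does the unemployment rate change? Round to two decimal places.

The unemployment rate changes by −2.46 percentage points.

Initially, labor force = 25,286 + 2,531 = 27,817, so u = 2,531/27,817 = 9.10%.
After the change, unemployed and labor force both fall by 733 → E = 25,286, U = 1,798, labor force = 27,084.
New unemployment rate = 1,798 / 27,084 = 6.64%.
Change = 6.64% − 9.10% = −2.46 percentage points.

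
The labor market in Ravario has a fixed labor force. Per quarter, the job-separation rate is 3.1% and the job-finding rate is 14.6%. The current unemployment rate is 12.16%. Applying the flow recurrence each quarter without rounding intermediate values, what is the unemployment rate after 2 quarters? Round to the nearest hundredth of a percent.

With a fixed labor force, u_{t+1} = u_t + s·(1−u_t) − f·u_t = u_t·(1−s−f) + s.
Here 1−s−f = 0.823 and s = 0.031.
u_1 = 0.121600 × 0.823 + 0.031 = 0.131077.
u_2 = 0.131077 × 0.823 + 0.031 = 0.138876.

Unemployment rate after two quarters ≈ 13.89%.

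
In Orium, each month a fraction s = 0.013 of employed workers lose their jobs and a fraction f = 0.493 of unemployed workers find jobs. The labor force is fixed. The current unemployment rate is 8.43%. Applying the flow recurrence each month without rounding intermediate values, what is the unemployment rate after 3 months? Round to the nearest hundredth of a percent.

Unemployment rate after three months ≈ 3.28%.

With a fixed labor force, u_{t+1} = u_t + s·(1−u_t) − f·u_t = u_t·(1−s−f) + s.
Here 1−s−f = 0.494 and s = 0.013.
u_1 = 0.084300 × 0.494 + 0.013 = 0.054644.
u_2 = 0.054644 × 0.494 + 0.013 = 0.039994.
u_3 = 0.039994 × 0.494 + 0.013 = 0.032757.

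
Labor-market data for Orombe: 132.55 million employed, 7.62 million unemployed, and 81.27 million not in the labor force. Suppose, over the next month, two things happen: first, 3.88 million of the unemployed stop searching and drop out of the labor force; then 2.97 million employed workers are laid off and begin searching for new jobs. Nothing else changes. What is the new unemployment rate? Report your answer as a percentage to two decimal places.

New unemployment rate ≈ 4.92%.

Initially, labor force = 132.55 + 7.62 = 140.17 million, so u = 7.62/140.17 = 5.44%.
After the first change, unemployed and labor force both fall by 3.88 → E = 132.55, U = 3.74, labor force = 136.29 million.
After the second change, employed falls and unemployed rises by 2.97; labor force unchanged → E = 129.58, U = 6.71, labor force = 136.29 million.
New unemployment rate = 6.71 / 136.29 = 4.92%.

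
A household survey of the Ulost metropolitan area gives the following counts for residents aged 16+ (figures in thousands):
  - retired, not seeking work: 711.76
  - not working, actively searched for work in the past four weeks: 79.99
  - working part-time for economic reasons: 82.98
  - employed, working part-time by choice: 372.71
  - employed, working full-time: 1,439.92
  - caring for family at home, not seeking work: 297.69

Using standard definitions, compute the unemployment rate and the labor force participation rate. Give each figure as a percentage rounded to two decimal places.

Employed = 82.98 + 372.71 + 1,439.92 = 1,895.61 thousand (anyone who worked, including part-time for economic reasons, counts as employed).
Unemployed = 79.99 thousand.
Labor force = 1,895.61 + 79.99 = 1,975.60 thousand.
Not in labor force = 711.76 + 297.69 = 1,009.45 thousand (those not working and not actively searching are outside the labor force).
Civilian working-age population = 1,975.60 + 1,009.45 = 2,985.05 thousand.
Unemployment rate = 79.99 / 1,975.60 = 4.05%.
Labor force participation rate = 1,975.60 / 2,985.05 = 66.18%.

Unemployment rate ≈ 4.05%; labor force participation rate ≈ 66.18%.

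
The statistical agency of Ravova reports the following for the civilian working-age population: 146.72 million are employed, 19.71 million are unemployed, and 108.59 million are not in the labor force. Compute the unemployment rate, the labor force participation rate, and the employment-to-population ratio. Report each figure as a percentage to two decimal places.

Unemployment rate ≈ 11.84%; labor force participation rate ≈ 60.52%; employment-population ratio ≈ 53.35%.

Labor force = employed + unemployed = 146.72 + 19.71 = 166.43 million.
Working-age population = 166.43 + 108.59 = 275.02 million.
Unemployment rate = 19.71 / 166.43 = 11.84%.
Labor force participation rate = 166.43 / 275.02 = 60.52%.
Employment-population ratio = 146.72 / 275.02 = 53.35%.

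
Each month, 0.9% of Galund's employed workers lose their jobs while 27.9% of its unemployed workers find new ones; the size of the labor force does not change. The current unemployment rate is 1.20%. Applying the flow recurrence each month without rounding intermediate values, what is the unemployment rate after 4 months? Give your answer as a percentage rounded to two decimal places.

Unemployment rate after four months ≈ 2.63%.

With a fixed labor force, u_{t+1} = u_t + s·(1−u_t) − f·u_t = u_t·(1−s−f) + s.
Here 1−s−f = 0.712 and s = 0.009.
u_1 = 0.012000 × 0.712 + 0.009 = 0.017544.
u_2 = 0.017544 × 0.712 + 0.009 = 0.021491.
u_3 = 0.021491 × 0.712 + 0.009 = 0.024302.
u_4 = 0.024302 × 0.712 + 0.009 = 0.026303.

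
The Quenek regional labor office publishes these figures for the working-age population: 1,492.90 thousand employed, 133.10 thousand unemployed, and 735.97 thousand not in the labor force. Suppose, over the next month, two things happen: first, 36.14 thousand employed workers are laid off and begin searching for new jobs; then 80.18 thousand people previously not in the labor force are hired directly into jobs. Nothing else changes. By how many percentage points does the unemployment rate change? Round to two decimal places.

Initially, labor force = 1,492.90 + 133.10 = 1,626.00 thousand, so u = 133.10/1,626.00 = 8.19%.
After the first change, employed falls and unemployed rises by 36.14; labor force unchanged → E = 1,456.76, U = 169.24, labor force = 1,626.00 thousand.
After the second change, employed and labor force both rise by 80.18; unemployed unchanged → E = 1,536.94, U = 169.24, labor force = 1,706.18 thousand.
New unemployment rate = 169.24 / 1,706.18 = 9.92%.
Change = 9.92% − 8.19% = +1.73 percentage points.

The unemployment rate changes by +1.73 percentage points.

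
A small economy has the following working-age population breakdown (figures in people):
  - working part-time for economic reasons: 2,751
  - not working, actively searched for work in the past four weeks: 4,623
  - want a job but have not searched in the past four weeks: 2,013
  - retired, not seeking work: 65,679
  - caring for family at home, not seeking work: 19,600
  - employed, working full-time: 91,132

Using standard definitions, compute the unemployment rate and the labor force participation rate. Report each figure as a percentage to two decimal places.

Unemployment rate ≈ 4.69%; labor force participation rate ≈ 53.02%.

Employed = 2,751 + 91,132 = 93,883 (anyone who worked, including part-time for economic reasons, counts as employed).
Unemployed = 4,623.
Labor force = 93,883 + 4,623 = 98,506.
Not in labor force = 2,013 + 65,679 + 19,600 = 87,292 (those not working and not actively searching are outside the labor force — including those who want a job but have given up searching).
Civilian working-age population = 98,506 + 87,292 = 185,798.
Unemployment rate = 4,623 / 98,506 = 4.69%.
Labor force participation rate = 98,506 / 185,798 = 53.02%.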